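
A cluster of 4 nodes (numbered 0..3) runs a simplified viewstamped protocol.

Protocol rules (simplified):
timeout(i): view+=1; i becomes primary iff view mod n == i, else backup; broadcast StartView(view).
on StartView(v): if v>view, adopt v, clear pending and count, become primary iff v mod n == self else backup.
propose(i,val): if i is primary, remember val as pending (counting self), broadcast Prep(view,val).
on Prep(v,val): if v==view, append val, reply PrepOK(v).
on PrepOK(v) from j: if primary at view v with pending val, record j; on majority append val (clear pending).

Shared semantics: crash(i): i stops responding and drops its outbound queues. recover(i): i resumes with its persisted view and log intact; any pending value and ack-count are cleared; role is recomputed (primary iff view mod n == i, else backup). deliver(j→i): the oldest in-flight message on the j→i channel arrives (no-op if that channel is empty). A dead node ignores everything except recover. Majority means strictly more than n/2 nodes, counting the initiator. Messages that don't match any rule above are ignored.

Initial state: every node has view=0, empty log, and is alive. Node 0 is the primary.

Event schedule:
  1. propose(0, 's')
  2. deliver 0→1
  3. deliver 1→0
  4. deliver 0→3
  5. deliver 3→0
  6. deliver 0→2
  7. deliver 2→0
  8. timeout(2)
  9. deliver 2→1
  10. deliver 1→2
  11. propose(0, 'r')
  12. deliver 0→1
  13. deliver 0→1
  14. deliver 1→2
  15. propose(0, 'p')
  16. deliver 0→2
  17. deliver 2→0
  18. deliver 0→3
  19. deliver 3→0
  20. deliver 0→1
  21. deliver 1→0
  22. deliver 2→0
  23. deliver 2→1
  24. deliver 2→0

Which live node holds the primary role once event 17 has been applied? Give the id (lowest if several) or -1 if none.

1

[1] propose(0,'s') → ∅
[2] deliver 0→1 → N1(back v0 [s])
[3] deliver 1→0 → ∅
[4] deliver 0→3 → N3(back v0 [s])
[5] deliver 3→0 → N0(prim v0 [s])
[6] deliver 0→2 → N2(back v0 [s])
[7] deliver 2→0 → ∅
[8] timeout(2) → N2(back v1 [s])
[9] deliver 2→1 → N1(prim v1 [s])
[10] deliver 1→2 → ∅
[11] propose(0,'r') → ∅
[12] deliver 0→1 → ∅
[13] deliver 0→1 → ∅
[14] deliver 1→2 → ∅
[15] propose(0,'p') → ∅
[16] deliver 0→2 → ∅
[17] deliver 2→0 → N0(back v1 [s])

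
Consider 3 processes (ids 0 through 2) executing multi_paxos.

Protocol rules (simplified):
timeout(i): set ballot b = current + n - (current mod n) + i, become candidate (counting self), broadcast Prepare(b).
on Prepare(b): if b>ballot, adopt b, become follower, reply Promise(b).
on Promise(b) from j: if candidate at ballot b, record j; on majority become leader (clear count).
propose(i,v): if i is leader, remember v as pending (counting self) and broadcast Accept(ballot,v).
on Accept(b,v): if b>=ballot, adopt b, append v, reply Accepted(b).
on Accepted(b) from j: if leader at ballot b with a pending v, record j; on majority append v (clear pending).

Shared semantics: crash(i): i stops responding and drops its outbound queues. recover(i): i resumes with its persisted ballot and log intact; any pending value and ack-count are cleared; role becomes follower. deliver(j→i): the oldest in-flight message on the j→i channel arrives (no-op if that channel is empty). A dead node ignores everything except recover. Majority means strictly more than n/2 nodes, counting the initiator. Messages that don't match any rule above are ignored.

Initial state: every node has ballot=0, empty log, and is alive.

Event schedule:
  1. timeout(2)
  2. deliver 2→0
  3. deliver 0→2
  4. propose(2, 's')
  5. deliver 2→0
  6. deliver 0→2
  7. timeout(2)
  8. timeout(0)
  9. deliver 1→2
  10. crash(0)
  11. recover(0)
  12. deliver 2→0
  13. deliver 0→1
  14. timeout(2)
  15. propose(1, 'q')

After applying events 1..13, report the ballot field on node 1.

after 1 — timeout(2): n2:cand/b5/[-]
after 2 — deliver 2→0: n0:foll/b5/[-]
after 3 — deliver 0→2: n2:lead/b5/[-]
after 4 — propose(2,'s'): ·
after 5 — deliver 2→0: n0:foll/b5/[s]
after 6 — deliver 0→2: n2:lead/b5/[s]
after 7 — timeout(2): n2:cand/b8/[s]
after 8 — timeout(0): n0:cand/b6/[s]
after 9 — deliver 1→2: ·
after 10 — crash(0): n0:✗cand/b6/[s]
after 11 — recover(0): n0:foll/b6/[s]
after 12 — deliver 2→0: n0:foll/b8/[s]
after 13 — deliver 0→1: ·

0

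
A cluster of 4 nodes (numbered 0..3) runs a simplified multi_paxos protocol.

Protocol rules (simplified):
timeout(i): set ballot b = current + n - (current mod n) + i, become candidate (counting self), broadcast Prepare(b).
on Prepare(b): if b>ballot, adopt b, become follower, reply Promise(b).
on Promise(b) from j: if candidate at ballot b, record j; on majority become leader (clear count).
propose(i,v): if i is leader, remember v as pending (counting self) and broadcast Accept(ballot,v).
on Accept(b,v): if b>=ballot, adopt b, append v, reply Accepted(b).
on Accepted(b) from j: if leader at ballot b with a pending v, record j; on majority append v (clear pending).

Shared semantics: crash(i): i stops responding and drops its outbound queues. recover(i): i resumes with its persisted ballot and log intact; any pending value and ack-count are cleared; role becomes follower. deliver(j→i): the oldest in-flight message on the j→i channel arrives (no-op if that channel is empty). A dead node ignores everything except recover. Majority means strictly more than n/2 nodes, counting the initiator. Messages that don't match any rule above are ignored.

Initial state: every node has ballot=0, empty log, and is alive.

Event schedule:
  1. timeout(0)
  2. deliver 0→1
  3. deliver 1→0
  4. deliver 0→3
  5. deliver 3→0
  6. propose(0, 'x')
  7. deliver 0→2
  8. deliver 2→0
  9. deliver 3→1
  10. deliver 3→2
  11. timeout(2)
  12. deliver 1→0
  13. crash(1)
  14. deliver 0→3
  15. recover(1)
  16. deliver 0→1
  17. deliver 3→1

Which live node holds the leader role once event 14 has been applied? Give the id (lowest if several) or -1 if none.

0

1. timeout(0):  <0:cand b4 ->
2. deliver 0→1:  <1:foll b4 ->
3. deliver 1→0:  nop
4. deliver 0→3:  <3:foll b4 ->
5. deliver 3→0:  <0:lead b4 ->
6. propose(0,'x'):  nop
7. deliver 0→2:  <2:foll b4 ->
8. deliver 2→0:  nop
9. deliver 3→1:  nop
10. deliver 3→2:  nop
11. timeout(2):  <2:cand b10 ->
12. deliver 1→0:  nop
13. crash(1):  <1:✗foll b4 ->
14. deliver 0→3:  <3:foll b4 x>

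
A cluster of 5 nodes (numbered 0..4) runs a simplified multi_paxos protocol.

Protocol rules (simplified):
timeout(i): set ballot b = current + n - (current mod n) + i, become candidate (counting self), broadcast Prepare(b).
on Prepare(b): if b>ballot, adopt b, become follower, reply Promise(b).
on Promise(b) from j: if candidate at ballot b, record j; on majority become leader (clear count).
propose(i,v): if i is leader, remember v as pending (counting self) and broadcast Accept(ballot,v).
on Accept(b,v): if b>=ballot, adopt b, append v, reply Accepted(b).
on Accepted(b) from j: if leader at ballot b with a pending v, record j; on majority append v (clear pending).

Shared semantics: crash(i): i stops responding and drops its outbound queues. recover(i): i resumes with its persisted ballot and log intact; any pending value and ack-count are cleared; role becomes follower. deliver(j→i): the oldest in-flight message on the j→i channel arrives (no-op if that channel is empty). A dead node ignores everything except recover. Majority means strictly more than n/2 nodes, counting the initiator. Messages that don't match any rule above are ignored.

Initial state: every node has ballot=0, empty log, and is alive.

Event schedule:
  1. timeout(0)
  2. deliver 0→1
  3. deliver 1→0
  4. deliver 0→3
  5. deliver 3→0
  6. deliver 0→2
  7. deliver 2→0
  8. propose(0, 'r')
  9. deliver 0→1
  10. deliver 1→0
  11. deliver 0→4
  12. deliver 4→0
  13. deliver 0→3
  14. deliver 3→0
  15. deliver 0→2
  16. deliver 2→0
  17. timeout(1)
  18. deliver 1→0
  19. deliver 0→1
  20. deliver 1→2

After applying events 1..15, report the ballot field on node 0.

5

[1] timeout(0) → N0(cand b5 [-])
[2] deliver 0→1 → N1(foll b5 [-])
[3] deliver 1→0 → ∅
[4] deliver 0→3 → N3(foll b5 [-])
[5] deliver 3→0 → N0(lead b5 [-])
[6] deliver 0→2 → N2(foll b5 [-])
[7] deliver 2→0 → ∅
[8] propose(0,'r') → ∅
[9] deliver 0→1 → N1(foll b5 [r])
[10] deliver 1→0 → ∅
[11] deliver 0→4 → N4(foll b5 [-])
[12] deliver 4→0 → ∅
[13] deliver 0→3 → N3(foll b5 [r])
[14] deliver 3→0 → N0(lead b5 [r])
[15] deliver 0→2 → N2(foll b5 [r])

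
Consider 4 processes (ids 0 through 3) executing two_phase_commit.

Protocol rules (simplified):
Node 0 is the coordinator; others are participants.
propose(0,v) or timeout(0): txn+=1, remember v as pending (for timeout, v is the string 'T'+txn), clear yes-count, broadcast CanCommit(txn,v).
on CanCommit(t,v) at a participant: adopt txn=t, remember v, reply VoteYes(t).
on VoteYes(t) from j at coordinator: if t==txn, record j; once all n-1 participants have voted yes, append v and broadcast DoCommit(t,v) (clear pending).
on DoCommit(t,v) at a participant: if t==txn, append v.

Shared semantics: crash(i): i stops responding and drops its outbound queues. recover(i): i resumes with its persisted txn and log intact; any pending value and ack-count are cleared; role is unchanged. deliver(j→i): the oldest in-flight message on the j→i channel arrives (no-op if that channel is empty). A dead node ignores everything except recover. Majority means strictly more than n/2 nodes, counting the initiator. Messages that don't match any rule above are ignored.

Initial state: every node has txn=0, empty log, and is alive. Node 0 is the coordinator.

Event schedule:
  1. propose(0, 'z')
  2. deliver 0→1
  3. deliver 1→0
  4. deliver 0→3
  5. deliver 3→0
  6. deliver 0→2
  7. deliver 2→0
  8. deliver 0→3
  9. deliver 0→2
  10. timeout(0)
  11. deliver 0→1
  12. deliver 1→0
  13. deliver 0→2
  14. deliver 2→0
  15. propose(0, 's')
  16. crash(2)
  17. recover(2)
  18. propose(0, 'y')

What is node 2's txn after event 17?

step 1 propose(0,'z'): 0={coor,t=1,log=-}
step 2 deliver 0→1: 1={part,t=1,log=-}
step 3 deliver 1→0: —
step 4 deliver 0→3: 3={part,t=1,log=-}
step 5 deliver 3→0: —
step 6 deliver 0→2: 2={part,t=1,log=-}
step 7 deliver 2→0: 0={coor,t=1,log=z}
step 8 deliver 0→3: 3={part,t=1,log=z}
step 9 deliver 0→2: 2={part,t=1,log=z}
step 10 timeout(0): 0={coor,t=2,log=z}
step 11 deliver 0→1: 1={part,t=1,log=z}
step 12 deliver 1→0: —
step 13 deliver 0→2: 2={part,t=2,log=z}
step 14 deliver 2→0: —
step 15 propose(0,'s'): 0={coor,t=3,log=z}
step 16 crash(2): 2={✗part,t=2,log=z}
step 17 recover(2): 2={part,t=2,log=z}

2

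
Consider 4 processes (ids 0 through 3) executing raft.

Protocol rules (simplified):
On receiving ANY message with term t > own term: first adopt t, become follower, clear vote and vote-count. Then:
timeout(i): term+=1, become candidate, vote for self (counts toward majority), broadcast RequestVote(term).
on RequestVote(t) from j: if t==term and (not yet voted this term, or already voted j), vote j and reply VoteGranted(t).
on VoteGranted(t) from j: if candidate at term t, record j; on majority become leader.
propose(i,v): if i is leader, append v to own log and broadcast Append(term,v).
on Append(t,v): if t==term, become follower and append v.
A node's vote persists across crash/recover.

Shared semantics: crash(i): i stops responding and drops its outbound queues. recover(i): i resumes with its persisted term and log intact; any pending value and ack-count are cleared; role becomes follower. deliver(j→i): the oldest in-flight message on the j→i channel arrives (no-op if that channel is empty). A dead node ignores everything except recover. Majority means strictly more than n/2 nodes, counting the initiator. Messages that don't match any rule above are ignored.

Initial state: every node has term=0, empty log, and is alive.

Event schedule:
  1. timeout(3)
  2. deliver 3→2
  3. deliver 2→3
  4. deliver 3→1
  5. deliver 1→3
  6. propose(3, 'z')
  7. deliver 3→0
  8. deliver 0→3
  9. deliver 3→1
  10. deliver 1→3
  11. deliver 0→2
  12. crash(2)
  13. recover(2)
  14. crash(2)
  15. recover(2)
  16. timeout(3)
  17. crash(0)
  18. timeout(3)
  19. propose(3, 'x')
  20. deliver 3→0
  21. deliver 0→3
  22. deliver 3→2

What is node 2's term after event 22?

[1] timeout(3) → N3(cand t1 [-])
[2] deliver 3→2 → N2(foll t1 [-])
[3] deliver 2→3 → ∅
[4] deliver 3→1 → N1(foll t1 [-])
[5] deliver 1→3 → N3(lead t1 [-])
[6] propose(3,'z') → N3(lead t1 [z])
[7] deliver 3→0 → N0(foll t1 [-])
[8] deliver 0→3 → ∅
[9] deliver 3→1 → N1(foll t1 [z])
[10] deliver 1→3 → ∅
[11] deliver 0→2 → ∅
[12] crash(2) → N2(✗foll t1 [-])
[13] recover(2) → N2(foll t1 [-])
[14] crash(2) → N2(✗foll t1 [-])
[15] recover(2) → N2(foll t1 [-])
[16] timeout(3) → N3(cand t2 [z])
[17] crash(0) → N0(✗foll t1 [-])
[18] timeout(3) → N3(cand t3 [z])
[19] propose(3,'x') → ∅
[20] deliver 3→0 → ∅
[21] deliver 0→3 → ∅
[22] deliver 3→2 → N2(foll t1 [z])

1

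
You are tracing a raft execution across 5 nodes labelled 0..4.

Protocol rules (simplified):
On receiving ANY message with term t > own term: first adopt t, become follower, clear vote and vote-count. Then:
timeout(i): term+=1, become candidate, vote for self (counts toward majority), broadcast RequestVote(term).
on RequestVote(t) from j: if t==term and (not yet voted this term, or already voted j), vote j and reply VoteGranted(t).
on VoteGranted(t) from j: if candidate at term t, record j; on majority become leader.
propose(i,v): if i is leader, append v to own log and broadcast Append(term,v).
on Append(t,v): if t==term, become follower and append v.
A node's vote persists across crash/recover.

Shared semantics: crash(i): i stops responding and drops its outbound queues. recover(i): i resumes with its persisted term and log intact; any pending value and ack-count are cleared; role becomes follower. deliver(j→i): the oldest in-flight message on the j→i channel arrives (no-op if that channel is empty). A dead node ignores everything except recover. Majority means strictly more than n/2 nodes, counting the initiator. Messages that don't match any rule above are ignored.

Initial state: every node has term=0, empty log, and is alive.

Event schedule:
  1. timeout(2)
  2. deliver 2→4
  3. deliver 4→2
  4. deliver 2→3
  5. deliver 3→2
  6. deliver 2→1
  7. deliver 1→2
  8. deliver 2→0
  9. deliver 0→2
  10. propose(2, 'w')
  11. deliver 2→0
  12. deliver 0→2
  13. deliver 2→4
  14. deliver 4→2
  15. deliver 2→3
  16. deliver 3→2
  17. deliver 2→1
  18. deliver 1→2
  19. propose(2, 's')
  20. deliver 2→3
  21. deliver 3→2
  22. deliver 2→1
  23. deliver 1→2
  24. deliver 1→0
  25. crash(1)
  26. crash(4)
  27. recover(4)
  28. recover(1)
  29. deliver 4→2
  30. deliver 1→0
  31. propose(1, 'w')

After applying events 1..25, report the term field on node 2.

1

step 1 timeout(2): 2={cand,t=1,log=-}
step 2 deliver 2→4: 4={foll,t=1,log=-}
step 3 deliver 4→2: —
step 4 deliver 2→3: 3={foll,t=1,log=-}
step 5 deliver 3→2: 2={lead,t=1,log=-}
step 6 deliver 2→1: 1={foll,t=1,log=-}
step 7 deliver 1→2: —
step 8 deliver 2→0: 0={foll,t=1,log=-}
step 9 deliver 0→2: —
step 10 propose(2,'w'): 2={lead,t=1,log=w}
step 11 deliver 2→0: 0={foll,t=1,log=w}
step 12 deliver 0→2: —
step 13 deliver 2→4: 4={foll,t=1,log=w}
step 14 deliver 4→2: —
step 15 deliver 2→3: 3={foll,t=1,log=w}
step 16 deliver 3→2: —
step 17 deliver 2→1: 1={foll,t=1,log=w}
step 18 deliver 1→2: —
step 19 propose(2,'s'): 2={lead,t=1,log=w,s}
step 20 deliver 2→3: 3={foll,t=1,log=w,s}
step 21 deliver 3→2: —
step 22 deliver 2→1: 1={foll,t=1,log=w,s}
step 23 deliver 1→2: —
step 24 deliver 1→0: —
step 25 crash(1): 1={✗foll,t=1,log=w,s}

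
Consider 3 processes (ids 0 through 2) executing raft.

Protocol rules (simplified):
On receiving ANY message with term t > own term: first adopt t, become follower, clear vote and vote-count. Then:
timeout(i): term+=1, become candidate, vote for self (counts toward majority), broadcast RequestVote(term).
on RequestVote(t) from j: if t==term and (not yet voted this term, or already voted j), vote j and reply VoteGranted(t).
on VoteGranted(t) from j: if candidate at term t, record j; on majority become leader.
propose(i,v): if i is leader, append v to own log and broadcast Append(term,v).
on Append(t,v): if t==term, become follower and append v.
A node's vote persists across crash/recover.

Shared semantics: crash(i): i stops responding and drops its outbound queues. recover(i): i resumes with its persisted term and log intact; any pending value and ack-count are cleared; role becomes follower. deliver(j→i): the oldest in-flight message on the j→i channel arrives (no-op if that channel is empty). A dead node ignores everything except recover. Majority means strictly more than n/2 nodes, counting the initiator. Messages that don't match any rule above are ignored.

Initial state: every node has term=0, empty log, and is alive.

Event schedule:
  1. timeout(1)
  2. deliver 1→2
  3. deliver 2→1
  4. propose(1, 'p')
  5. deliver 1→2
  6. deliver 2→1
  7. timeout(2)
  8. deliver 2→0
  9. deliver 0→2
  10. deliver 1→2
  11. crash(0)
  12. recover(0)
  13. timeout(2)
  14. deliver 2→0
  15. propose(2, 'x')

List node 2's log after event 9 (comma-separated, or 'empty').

e1 timeout(1): 1[cand,t=1,-]
e2 deliver 1→2: 2[foll,t=1,-]
e3 deliver 2→1: 1[lead,t=1,-]
e4 propose(1,'p'): 1[lead,t=1,p]
e5 deliver 1→2: 2[foll,t=1,p]
e6 deliver 2→1: ·
e7 timeout(2): 2[cand,t=2,p]
e8 deliver 2→0: 0[foll,t=2,-]
e9 deliver 0→2: 2[lead,t=2,p]

p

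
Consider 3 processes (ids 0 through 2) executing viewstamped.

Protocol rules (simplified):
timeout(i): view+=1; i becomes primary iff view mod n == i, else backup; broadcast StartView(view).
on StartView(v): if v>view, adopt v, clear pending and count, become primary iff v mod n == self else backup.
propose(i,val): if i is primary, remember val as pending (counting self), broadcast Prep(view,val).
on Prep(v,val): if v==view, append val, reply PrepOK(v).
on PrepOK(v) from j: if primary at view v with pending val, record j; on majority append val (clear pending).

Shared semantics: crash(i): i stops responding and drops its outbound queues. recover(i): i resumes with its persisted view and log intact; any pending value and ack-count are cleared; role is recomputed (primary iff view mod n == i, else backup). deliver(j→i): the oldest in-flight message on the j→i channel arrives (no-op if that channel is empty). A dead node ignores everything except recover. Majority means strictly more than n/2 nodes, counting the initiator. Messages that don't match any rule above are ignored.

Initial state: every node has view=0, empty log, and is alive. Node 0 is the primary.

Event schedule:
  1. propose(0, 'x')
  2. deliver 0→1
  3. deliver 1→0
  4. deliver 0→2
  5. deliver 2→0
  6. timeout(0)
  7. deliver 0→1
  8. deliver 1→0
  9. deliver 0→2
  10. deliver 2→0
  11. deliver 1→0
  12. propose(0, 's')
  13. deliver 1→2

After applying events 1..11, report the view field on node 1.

e1 propose(0,'x'): ·
e2 deliver 0→1: 1[back,v=0,x]
e3 deliver 1→0: 0[prim,v=0,x]
e4 deliver 0→2: 2[back,v=0,x]
e5 deliver 2→0: ·
e6 timeout(0): 0[back,v=1,x]
e7 deliver 0→1: 1[prim,v=1,x]
e8 deliver 1→0: ·
e9 deliver 0→2: 2[back,v=1,x]
e10 deliver 2→0: ·
e11 deliver 1→0: ·

1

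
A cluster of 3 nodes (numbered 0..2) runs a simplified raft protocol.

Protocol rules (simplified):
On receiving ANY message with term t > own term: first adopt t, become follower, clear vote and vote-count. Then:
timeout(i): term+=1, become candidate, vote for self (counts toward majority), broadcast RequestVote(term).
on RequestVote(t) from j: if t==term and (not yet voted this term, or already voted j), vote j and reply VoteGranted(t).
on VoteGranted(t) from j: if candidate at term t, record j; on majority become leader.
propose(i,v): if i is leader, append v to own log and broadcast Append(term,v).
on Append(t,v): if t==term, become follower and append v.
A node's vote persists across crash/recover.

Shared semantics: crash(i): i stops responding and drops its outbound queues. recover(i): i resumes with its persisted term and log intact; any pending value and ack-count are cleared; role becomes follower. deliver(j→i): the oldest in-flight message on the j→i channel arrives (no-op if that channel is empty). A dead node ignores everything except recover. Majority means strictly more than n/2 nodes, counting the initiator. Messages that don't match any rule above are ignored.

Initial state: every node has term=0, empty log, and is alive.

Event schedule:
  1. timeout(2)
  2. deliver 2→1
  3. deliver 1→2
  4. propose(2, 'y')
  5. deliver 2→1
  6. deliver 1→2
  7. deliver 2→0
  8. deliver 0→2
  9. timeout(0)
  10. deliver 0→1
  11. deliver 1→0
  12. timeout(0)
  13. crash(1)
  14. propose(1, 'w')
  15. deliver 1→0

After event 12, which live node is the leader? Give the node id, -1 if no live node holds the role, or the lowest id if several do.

after 1 — timeout(2): n2:cand/t1/[-]
after 2 — deliver 2→1: n1:foll/t1/[-]
after 3 — deliver 1→2: n2:lead/t1/[-]
after 4 — propose(2,'y'): n2:lead/t1/[y]
after 5 — deliver 2→1: n1:foll/t1/[y]
after 6 — deliver 1→2: ·
after 7 — deliver 2→0: n0:foll/t1/[-]
after 8 — deliver 0→2: ·
after 9 — timeout(0): n0:cand/t2/[-]
after 10 — deliver 0→1: n1:foll/t2/[y]
after 11 — deliver 1→0: n0:lead/t2/[-]
after 12 — timeout(0): n0:cand/t3/[-]

2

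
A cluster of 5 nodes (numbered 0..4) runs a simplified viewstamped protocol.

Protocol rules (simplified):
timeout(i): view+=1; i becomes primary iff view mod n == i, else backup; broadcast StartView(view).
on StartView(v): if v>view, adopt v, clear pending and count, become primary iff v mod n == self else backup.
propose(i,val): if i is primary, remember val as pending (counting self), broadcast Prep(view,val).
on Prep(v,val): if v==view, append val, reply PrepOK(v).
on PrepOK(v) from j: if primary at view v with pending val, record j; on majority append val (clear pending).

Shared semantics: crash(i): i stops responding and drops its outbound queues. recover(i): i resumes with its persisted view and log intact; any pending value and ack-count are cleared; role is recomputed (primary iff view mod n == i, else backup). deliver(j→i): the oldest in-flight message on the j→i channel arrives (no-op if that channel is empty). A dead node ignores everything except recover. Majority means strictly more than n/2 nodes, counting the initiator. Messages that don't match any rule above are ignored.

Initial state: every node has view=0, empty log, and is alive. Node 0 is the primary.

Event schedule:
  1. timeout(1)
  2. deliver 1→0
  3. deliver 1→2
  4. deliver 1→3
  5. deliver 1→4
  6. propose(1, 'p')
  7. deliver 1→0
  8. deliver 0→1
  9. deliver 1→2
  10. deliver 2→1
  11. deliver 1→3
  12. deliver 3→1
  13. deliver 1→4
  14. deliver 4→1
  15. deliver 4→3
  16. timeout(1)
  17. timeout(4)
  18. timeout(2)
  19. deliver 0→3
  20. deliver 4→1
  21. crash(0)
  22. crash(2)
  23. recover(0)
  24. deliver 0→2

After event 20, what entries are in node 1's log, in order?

p

e1 timeout(1): 1[prim,v=1,-]
e2 deliver 1→0: 0[back,v=1,-]
e3 deliver 1→2: 2[back,v=1,-]
e4 deliver 1→3: 3[back,v=1,-]
e5 deliver 1→4: 4[back,v=1,-]
e6 propose(1,'p'): ·
e7 deliver 1→0: 0[back,v=1,p]
e8 deliver 0→1: ·
e9 deliver 1→2: 2[back,v=1,p]
e10 deliver 2→1: 1[prim,v=1,p]
e11 deliver 1→3: 3[back,v=1,p]
e12 deliver 3→1: ·
e13 deliver 1→4: 4[back,v=1,p]
e14 deliver 4→1: ·
e15 deliver 4→3: ·
e16 timeout(1): 1[back,v=2,p]
e17 timeout(4): 4[back,v=2,p]
e18 timeout(2): 2[prim,v=2,p]
e19 deliver 0→3: ·
e20 deliver 4→1: ·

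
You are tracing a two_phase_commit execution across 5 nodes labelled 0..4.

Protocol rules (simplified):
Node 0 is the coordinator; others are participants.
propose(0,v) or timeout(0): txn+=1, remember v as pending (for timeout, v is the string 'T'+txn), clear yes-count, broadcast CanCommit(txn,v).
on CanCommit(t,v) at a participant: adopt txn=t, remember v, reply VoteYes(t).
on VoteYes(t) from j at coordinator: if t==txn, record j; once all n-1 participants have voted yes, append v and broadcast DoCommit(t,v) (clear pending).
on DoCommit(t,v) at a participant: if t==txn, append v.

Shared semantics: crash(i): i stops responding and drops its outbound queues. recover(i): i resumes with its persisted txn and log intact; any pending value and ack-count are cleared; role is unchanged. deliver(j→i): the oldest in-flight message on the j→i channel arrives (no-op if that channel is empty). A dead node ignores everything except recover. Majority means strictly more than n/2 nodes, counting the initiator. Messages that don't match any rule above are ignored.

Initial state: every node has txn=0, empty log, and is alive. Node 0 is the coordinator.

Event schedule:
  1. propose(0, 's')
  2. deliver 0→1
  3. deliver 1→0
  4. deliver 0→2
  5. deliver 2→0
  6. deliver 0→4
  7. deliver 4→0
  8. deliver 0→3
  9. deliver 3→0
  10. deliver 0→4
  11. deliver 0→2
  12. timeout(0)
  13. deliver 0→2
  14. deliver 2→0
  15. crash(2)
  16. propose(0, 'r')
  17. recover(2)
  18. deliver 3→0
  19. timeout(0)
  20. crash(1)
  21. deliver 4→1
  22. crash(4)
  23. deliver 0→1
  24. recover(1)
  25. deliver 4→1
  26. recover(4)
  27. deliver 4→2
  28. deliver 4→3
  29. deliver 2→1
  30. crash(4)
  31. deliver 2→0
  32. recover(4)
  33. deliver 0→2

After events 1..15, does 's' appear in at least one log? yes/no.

yes

after 1 — propose(0,'s'): n0:coor/t1/[-]
after 2 — deliver 0→1: n1:part/t1/[-]
after 3 — deliver 1→0: ·
after 4 — deliver 0→2: n2:part/t1/[-]
after 5 — deliver 2→0: ·
after 6 — deliver 0→4: n4:part/t1/[-]
after 7 — deliver 4→0: ·
after 8 — deliver 0→3: n3:part/t1/[-]
after 9 — deliver 3→0: n0:coor/t1/[s]
after 10 — deliver 0→4: n4:part/t1/[s]
after 11 — deliver 0→2: n2:part/t1/[s]
after 12 — timeout(0): n0:coor/t2/[s]
after 13 — deliver 0→2: n2:part/t2/[s]
after 14 — deliver 2→0: ·
after 15 — crash(2): n2:✗part/t2/[s]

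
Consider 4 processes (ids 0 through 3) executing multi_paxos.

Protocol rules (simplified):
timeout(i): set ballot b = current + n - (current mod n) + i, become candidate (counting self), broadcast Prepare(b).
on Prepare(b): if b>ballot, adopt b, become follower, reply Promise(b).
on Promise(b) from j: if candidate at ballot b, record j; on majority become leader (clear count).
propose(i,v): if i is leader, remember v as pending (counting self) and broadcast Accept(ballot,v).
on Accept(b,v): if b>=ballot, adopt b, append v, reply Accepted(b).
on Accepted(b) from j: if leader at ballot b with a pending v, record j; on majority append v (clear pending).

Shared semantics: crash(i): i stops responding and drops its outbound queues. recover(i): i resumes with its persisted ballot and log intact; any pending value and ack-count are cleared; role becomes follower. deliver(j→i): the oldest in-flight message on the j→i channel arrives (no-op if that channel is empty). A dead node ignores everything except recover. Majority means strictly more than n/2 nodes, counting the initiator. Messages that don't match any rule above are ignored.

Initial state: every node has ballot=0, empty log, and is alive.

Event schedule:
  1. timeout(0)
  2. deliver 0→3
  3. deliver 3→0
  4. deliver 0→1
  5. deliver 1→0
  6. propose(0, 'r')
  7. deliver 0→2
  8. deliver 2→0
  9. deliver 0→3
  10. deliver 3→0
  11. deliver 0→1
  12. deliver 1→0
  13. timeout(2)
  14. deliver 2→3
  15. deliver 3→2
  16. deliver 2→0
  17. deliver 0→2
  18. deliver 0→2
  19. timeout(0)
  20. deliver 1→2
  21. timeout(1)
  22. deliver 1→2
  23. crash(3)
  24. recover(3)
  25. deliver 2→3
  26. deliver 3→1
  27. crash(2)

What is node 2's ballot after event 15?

10

e1 timeout(0): 0[cand,b=4,-]
e2 deliver 0→3: 3[foll,b=4,-]
e3 deliver 3→0: ·
e4 deliver 0→1: 1[foll,b=4,-]
e5 deliver 1→0: 0[lead,b=4,-]
e6 propose(0,'r'): ·
e7 deliver 0→2: 2[foll,b=4,-]
e8 deliver 2→0: ·
e9 deliver 0→3: 3[foll,b=4,r]
e10 deliver 3→0: ·
e11 deliver 0→1: 1[foll,b=4,r]
e12 deliver 1→0: 0[lead,b=4,r]
e13 timeout(2): 2[cand,b=10,-]
e14 deliver 2→3: 3[foll,b=10,r]
e15 deliver 3→2: ·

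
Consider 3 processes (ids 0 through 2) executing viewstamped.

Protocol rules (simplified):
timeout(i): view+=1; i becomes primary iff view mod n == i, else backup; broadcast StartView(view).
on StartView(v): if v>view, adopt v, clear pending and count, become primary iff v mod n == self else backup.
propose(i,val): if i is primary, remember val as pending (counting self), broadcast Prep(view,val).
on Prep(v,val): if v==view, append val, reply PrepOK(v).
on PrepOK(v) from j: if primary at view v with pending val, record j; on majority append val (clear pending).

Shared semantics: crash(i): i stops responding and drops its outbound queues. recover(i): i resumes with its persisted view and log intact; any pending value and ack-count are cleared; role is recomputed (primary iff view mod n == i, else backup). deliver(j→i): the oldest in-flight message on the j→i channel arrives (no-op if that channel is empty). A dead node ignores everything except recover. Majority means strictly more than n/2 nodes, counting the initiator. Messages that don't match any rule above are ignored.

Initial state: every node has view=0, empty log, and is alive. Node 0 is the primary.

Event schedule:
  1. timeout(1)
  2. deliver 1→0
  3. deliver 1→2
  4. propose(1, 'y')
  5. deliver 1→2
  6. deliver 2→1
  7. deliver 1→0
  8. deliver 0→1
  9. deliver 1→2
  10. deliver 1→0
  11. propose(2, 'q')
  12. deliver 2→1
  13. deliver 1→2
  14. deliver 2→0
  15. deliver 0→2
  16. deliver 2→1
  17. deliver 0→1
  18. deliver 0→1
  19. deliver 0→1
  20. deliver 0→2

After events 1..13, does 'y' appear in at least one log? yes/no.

step 1 timeout(1): 1={prim,v=1,log=-}
step 2 deliver 1→0: 0={back,v=1,log=-}
step 3 deliver 1→2: 2={back,v=1,log=-}
step 4 propose(1,'y'): —
step 5 deliver 1→2: 2={back,v=1,log=y}
step 6 deliver 2→1: 1={prim,v=1,log=y}
step 7 deliver 1→0: 0={back,v=1,log=y}
step 8 deliver 0→1: —
step 9 deliver 1→2: —
step 10 deliver 1→0: —
step 11 propose(2,'q'): —
step 12 deliver 2→1: —
step 13 deliver 1→2: —

yes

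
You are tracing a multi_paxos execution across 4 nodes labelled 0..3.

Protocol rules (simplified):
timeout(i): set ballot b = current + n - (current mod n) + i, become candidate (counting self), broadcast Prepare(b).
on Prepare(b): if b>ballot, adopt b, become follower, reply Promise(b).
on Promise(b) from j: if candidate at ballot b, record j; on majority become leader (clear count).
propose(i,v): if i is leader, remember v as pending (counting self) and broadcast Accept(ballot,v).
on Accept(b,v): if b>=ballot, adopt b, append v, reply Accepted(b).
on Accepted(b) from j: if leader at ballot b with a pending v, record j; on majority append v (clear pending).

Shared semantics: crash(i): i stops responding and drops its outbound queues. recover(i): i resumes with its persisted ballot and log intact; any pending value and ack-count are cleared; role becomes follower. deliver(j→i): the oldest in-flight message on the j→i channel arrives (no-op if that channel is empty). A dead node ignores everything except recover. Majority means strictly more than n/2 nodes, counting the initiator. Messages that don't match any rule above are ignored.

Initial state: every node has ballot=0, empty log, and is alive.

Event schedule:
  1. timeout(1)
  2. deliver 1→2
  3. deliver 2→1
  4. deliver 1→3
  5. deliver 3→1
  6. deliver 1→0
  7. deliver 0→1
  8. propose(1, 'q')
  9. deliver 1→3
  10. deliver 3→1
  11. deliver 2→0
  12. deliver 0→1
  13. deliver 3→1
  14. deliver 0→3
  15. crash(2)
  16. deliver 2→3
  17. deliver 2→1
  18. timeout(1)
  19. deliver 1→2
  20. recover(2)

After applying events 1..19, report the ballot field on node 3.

[1] timeout(1) → N1(cand b5 [-])
[2] deliver 1→2 → N2(foll b5 [-])
[3] deliver 2→1 → ∅
[4] deliver 1→3 → N3(foll b5 [-])
[5] deliver 3→1 → N1(lead b5 [-])
[6] deliver 1→0 → N0(foll b5 [-])
[7] deliver 0→1 → ∅
[8] propose(1,'q') → ∅
[9] deliver 1→3 → N3(foll b5 [q])
[10] deliver 3→1 → ∅
[11] deliver 2→0 → ∅
[12] deliver 0→1 → ∅
[13] deliver 3→1 → ∅
[14] deliver 0→3 → ∅
[15] crash(2) → N2(✗foll b5 [-])
[16] deliver 2→3 → ∅
[17] deliver 2→1 → ∅
[18] timeout(1) → N1(cand b9 [-])
[19] deliver 1→2 → ∅

5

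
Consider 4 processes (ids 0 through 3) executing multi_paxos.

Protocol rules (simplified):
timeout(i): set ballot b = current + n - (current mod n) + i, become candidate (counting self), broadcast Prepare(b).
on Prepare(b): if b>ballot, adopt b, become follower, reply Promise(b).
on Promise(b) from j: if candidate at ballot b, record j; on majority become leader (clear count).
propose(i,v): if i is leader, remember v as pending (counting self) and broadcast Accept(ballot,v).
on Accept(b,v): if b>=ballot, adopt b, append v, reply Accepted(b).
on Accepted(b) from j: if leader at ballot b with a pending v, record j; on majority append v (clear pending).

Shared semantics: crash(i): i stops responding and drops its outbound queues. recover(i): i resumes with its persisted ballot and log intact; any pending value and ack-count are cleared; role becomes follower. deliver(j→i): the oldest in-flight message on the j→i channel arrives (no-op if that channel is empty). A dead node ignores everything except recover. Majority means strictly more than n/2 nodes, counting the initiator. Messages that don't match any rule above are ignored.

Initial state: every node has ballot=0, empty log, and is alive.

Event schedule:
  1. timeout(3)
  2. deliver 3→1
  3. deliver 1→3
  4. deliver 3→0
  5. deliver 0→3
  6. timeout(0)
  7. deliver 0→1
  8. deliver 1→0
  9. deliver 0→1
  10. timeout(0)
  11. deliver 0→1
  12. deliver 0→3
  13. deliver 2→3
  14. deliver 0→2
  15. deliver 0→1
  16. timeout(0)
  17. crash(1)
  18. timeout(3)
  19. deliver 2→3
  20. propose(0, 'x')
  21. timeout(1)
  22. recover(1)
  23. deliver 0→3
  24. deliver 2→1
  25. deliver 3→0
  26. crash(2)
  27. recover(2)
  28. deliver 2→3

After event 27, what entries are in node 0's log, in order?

empty

1. timeout(3):  <3:cand b7 ->
2. deliver 3→1:  <1:foll b7 ->
3. deliver 1→3:  nop
4. deliver 3→0:  <0:foll b7 ->
5. deliver 0→3:  <3:lead b7 ->
6. timeout(0):  <0:cand b8 ->
7. deliver 0→1:  <1:foll b8 ->
8. deliver 1→0:  nop
9. deliver 0→1:  nop
10. timeout(0):  <0:cand b12 ->
11. deliver 0→1:  <1:foll b12 ->
12. deliver 0→3:  <3:foll b8 ->
13. deliver 2→3:  nop
14. deliver 0→2:  <2:foll b8 ->
15. deliver 0→1:  nop
16. timeout(0):  <0:cand b16 ->
17. crash(1):  <1:✗foll b12 ->
18. timeout(3):  <3:cand b15 ->
19. deliver 2→3:  nop
20. propose(0,'x'):  nop
21. timeout(1):  nop
22. recover(1):  <1:foll b12 ->
23. deliver 0→3:  nop
24. deliver 2→1:  nop
25. deliver 3→0:  nop
26. crash(2):  <2:✗foll b8 ->
27. recover(2):  <2:foll b8 ->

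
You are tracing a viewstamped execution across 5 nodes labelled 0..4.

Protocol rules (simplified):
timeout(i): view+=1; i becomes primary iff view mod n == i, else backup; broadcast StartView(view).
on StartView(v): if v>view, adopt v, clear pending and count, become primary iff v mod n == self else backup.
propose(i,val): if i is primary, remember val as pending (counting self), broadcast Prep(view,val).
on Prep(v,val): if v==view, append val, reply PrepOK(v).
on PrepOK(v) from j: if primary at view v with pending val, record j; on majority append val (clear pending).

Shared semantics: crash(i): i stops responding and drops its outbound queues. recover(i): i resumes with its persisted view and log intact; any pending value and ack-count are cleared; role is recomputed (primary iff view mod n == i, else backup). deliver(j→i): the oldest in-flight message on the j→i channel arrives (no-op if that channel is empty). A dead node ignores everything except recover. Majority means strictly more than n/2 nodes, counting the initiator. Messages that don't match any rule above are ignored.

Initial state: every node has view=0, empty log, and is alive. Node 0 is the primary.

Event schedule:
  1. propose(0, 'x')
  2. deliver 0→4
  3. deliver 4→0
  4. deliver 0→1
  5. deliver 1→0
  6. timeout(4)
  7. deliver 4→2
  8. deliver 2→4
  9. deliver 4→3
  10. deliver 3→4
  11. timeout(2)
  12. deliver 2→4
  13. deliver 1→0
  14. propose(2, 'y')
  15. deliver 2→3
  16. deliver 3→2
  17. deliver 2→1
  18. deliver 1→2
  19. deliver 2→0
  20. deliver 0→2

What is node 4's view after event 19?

2

after 1 — propose(0,'x'): ·
after 2 — deliver 0→4: n4:back/v0/[x]
after 3 — deliver 4→0: ·
after 4 — deliver 0→1: n1:back/v0/[x]
after 5 — deliver 1→0: n0:prim/v0/[x]
after 6 — timeout(4): n4:back/v1/[x]
after 7 — deliver 4→2: n2:back/v1/[-]
after 8 — deliver 2→4: ·
after 9 — deliver 4→3: n3:back/v1/[-]
after 10 — deliver 3→4: ·
after 11 — timeout(2): n2:prim/v2/[-]
after 12 — deliver 2→4: n4:back/v2/[x]
after 13 — deliver 1→0: ·
after 14 — propose(2,'y'): ·
after 15 — deliver 2→3: n3:back/v2/[-]
after 16 — deliver 3→2: ·
after 17 — deliver 2→1: n1:back/v2/[x]
after 18 — deliver 1→2: ·
after 19 — deliver 2→0: n0:back/v2/[x]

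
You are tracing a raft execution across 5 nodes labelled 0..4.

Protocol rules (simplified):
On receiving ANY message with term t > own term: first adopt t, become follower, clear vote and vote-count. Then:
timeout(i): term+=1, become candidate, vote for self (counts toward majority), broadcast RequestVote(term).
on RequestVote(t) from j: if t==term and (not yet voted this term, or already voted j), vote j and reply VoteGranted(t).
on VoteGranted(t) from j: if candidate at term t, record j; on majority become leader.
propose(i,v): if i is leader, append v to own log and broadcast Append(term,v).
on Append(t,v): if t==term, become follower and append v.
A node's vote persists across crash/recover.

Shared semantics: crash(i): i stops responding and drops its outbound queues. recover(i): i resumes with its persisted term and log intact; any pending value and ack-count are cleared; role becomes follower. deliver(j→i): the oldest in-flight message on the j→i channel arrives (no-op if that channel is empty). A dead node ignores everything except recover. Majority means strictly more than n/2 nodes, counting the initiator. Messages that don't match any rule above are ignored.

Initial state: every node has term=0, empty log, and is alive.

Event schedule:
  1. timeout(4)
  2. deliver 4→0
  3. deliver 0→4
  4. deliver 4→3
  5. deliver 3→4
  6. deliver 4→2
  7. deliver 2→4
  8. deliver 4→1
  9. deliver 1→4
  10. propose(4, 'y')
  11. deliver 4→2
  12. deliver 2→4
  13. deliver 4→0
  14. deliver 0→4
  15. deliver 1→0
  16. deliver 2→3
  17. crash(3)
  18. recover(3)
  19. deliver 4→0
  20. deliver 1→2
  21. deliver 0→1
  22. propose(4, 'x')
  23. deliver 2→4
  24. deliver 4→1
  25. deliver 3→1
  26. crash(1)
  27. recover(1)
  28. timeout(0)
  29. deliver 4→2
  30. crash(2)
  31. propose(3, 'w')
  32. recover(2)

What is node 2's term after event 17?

after 1 — timeout(4): n4:cand/t1/[-]
after 2 — deliver 4→0: n0:foll/t1/[-]
after 3 — deliver 0→4: ·
after 4 — deliver 4→3: n3:foll/t1/[-]
after 5 — deliver 3→4: n4:lead/t1/[-]
after 6 — deliver 4→2: n2:foll/t1/[-]
after 7 — deliver 2→4: ·
after 8 — deliver 4→1: n1:foll/t1/[-]
after 9 — deliver 1→4: ·
after 10 — propose(4,'y'): n4:lead/t1/[y]
after 11 — deliver 4→2: n2:foll/t1/[y]
after 12 — deliver 2→4: ·
after 13 — deliver 4→0: n0:foll/t1/[y]
after 14 — deliver 0→4: ·
after 15 — deliver 1→0: ·
after 16 — deliver 2→3: ·
after 17 — crash(3): n3:✗foll/t1/[-]

1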